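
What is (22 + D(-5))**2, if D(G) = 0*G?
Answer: 484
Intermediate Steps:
D(G) = 0
(22 + D(-5))**2 = (22 + 0)**2 = 22**2 = 484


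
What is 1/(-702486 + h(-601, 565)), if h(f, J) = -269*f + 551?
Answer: -1/540266 ≈ -1.8509e-6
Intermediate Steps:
h(f, J) = 551 - 269*f
1/(-702486 + h(-601, 565)) = 1/(-702486 + (551 - 269*(-601))) = 1/(-702486 + (551 + 161669)) = 1/(-702486 + 162220) = 1/(-540266) = -1/540266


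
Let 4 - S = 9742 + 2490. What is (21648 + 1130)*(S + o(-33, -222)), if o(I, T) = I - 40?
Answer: -280192178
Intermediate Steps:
o(I, T) = -40 + I
S = -12228 (S = 4 - (9742 + 2490) = 4 - 1*12232 = 4 - 12232 = -12228)
(21648 + 1130)*(S + o(-33, -222)) = (21648 + 1130)*(-12228 + (-40 - 33)) = 22778*(-12228 - 73) = 22778*(-12301) = -280192178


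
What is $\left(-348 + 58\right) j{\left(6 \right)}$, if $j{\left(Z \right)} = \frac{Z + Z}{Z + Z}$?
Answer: $-290$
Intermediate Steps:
$j{\left(Z \right)} = 1$ ($j{\left(Z \right)} = \frac{2 Z}{2 Z} = 2 Z \frac{1}{2 Z} = 1$)
$\left(-348 + 58\right) j{\left(6 \right)} = \left(-348 + 58\right) 1 = \left(-290\right) 1 = -290$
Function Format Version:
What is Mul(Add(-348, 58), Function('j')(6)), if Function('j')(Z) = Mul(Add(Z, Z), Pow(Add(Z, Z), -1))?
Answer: -290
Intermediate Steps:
Function('j')(Z) = 1 (Function('j')(Z) = Mul(Mul(2, Z), Pow(Mul(2, Z), -1)) = Mul(Mul(2, Z), Mul(Rational(1, 2), Pow(Z, -1))) = 1)
Mul(Add(-348, 58), Function('j')(6)) = Mul(Add(-348, 58), 1) = Mul(-290, 1) = -290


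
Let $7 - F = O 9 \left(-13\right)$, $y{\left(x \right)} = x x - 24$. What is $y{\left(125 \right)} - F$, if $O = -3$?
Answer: $15945$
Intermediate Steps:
$y{\left(x \right)} = -24 + x^{2}$ ($y{\left(x \right)} = x^{2} - 24 = -24 + x^{2}$)
$F = -344$ ($F = 7 - \left(-3\right) 9 \left(-13\right) = 7 - \left(-27\right) \left(-13\right) = 7 - 351 = -344$)
$y{\left(125 \right)} - F = \left(-24 + 125^{2}\right) - -344 = \left(-24 + 15625\right) + 344 = 15601 + 344 = 15945$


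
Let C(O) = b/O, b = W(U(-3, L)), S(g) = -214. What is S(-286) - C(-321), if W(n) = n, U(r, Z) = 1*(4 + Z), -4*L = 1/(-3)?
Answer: -824279/3852 ≈ -213.99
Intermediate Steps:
L = 1/12 (L = -1/4/(-3) = -1/4*(-1/3) = 1/12 ≈ 0.083333)
U(r, Z) = 4 + Z
b = 49/12 (b = 4 + 1/12 = 49/12 ≈ 4.0833)
C(O) = 49/(12*O)
S(-286) - C(-321) = -214 - 49/(12*(-321)) = -214 - 49*(-1)/(12*321) = -214 - 1*(-49/3852) = -214 + 49/3852 = -824279/3852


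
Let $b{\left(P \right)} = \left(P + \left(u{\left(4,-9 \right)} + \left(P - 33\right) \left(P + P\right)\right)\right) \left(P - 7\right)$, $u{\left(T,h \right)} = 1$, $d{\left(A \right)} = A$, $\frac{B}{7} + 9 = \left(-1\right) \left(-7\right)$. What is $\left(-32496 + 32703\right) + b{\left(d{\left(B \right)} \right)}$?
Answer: $-27156$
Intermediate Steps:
$B = -14$ ($B = -63 + 7 \left(\left(-1\right) \left(-7\right)\right) = -63 + 7 \cdot 7 = -63 + 49 = -14$)
$b{\left(P \right)} = \left(-7 + P\right) \left(1 + P + 2 P \left(-33 + P\right)\right)$ ($b{\left(P \right)} = \left(P + \left(1 + \left(P - 33\right) \left(P + P\right)\right)\right) \left(P - 7\right) = \left(P + \left(1 + \left(-33 + P\right) 2 P\right)\right) \left(-7 + P\right) = \left(P + \left(1 + 2 P \left(-33 + P\right)\right)\right) \left(-7 + P\right) = \left(1 + P + 2 P \left(-33 + P\right)\right) \left(-7 + P\right) = \left(-7 + P\right) \left(1 + P + 2 P \left(-33 + P\right)\right)$)
$\left(-32496 + 32703\right) + b{\left(d{\left(B \right)} \right)} = \left(-32496 + 32703\right) + \left(-7 - 79 \left(-14\right)^{2} + 2 \left(-14\right)^{3} + 456 \left(-14\right)\right) = 207 - 27363 = -27156$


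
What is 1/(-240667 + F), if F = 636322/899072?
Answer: -449536/108188162351 ≈ -4.1551e-6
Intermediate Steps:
F = 318161/449536 (F = 636322*(1/899072) = 318161/449536 ≈ 0.70775)
1/(-240667 + F) = 1/(-240667 + 318161/449536) = 1/(-108188162351/449536) = -449536/108188162351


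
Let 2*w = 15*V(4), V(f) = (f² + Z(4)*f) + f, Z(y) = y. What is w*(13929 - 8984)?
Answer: 1335150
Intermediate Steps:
V(f) = f² + 5*f (V(f) = (f² + 4*f) + f = f² + 5*f)
w = 270 (w = (15*(4*(5 + 4)))/2 = (15*(4*9))/2 = (15*36)/2 = (½)*540 = 270)
w*(13929 - 8984) = 270*(13929 - 8984) = 270*4945 = 1335150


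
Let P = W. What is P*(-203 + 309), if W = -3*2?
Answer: -636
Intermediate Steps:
W = -6 (W = -3*2 = -6)
P = -6
P*(-203 + 309) = -6*(-203 + 309) = -6*106 = -636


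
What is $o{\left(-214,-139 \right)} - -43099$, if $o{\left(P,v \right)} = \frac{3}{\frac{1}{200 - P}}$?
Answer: $44341$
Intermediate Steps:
$o{\left(P,v \right)} = 600 - 3 P$ ($o{\left(P,v \right)} = 3 \left(200 - P\right) = 600 - 3 P$)
$o{\left(-214,-139 \right)} - -43099 = \left(600 - -642\right) - -43099 = \left(600 + 642\right) + 43099 = 1242 + 43099 = 44341$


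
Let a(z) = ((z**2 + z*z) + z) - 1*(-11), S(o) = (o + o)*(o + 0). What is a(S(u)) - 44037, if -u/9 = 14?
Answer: 2016366734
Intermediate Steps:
u = -126 (u = -9*14 = -126)
S(o) = 2*o**2 (S(o) = (2*o)*o = 2*o**2)
a(z) = 11 + z + 2*z**2 (a(z) = ((z**2 + z**2) + z) + 11 = (2*z**2 + z) + 11 = (z + 2*z**2) + 11 = 11 + z + 2*z**2)
a(S(u)) - 44037 = (11 + 2*(-126)**2 + 2*(2*(-126)**2)**2) - 44037 = (11 + 2*15876 + 2*(2*15876)**2) - 44037 = (11 + 31752 + 2*31752**2) - 44037 = (11 + 31752 + 2*1008189504) - 44037 = (11 + 31752 + 2016379008) - 44037 = 2016410771 - 44037 = 2016366734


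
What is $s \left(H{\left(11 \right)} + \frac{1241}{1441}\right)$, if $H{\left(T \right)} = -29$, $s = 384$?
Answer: $- \frac{15570432}{1441} \approx -10805.0$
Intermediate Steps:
$s \left(H{\left(11 \right)} + \frac{1241}{1441}\right) = 384 \left(-29 + \frac{1241}{1441}\right) = 384 \left(- \frac{40548}{1441}\right) = - \frac{15570432}{1441}$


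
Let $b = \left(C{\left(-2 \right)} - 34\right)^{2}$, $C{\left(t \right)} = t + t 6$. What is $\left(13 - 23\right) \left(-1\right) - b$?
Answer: $-2294$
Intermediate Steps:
$C{\left(t \right)} = 7 t$ ($C{\left(t \right)} = t + 6 t = 7 t$)
$b = 2304$ ($b = \left(7 \left(-2\right) - 34\right)^{2} = \left(-14 - 34\right)^{2} = \left(-48\right)^{2} = 2304$)
$\left(13 - 23\right) \left(-1\right) - b = \left(13 - 23\right) \left(-1\right) - 2304 = \left(-10\right) \left(-1\right) - 2304 = 10 - 2304 = -2294$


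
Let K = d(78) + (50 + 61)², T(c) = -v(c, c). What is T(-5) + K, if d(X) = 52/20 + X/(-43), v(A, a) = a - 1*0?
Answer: 2650259/215 ≈ 12327.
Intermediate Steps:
v(A, a) = a (v(A, a) = a + 0 = a)
d(X) = 13/5 - X/43 (d(X) = 52*(1/20) + X*(-1/43) = 13/5 - X/43)
T(c) = -c
K = 2649184/215 (K = (13/5 - 1/43*78) + (50 + 61)² = (13/5 - 78/43) + 111² = 169/215 + 12321 = 2649184/215 ≈ 12322.)
T(-5) + K = -1*(-5) + 2649184/215 = 5 + 2649184/215 = 2650259/215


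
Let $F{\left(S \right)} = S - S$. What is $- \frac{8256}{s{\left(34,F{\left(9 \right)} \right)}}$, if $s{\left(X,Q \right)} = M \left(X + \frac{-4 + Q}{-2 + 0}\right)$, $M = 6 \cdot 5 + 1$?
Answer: $- \frac{688}{93} \approx -7.3979$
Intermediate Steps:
$F{\left(S \right)} = 0$
$M = 31$ ($M = 30 + 1 = 31$)
$s{\left(X,Q \right)} = 62 + 31 X - \frac{31 Q}{2}$ ($s{\left(X,Q \right)} = 31 \left(X + \frac{-4 + Q}{-2 + 0}\right) = 31 \left(X + \frac{-4 + Q}{-2}\right) = 31 \left(X + \left(-4 + Q\right) \left(- \frac{1}{2}\right)\right) = 31 \left(X - \left(-2 + \frac{Q}{2}\right)\right) = 31 \left(2 + X - \frac{Q}{2}\right) = 62 + 31 X - \frac{31 Q}{2}$)
$- \frac{8256}{s{\left(34,F{\left(9 \right)} \right)}} = - \frac{8256}{62 + 31 \cdot 34 - 0} = - \frac{8256}{62 + 1054 + 0} = - \frac{8256}{1116} = \left(-8256\right) \frac{1}{1116} = - \frac{688}{93}$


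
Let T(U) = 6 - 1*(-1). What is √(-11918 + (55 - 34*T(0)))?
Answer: I*√12101 ≈ 110.0*I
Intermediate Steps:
T(U) = 7 (T(U) = 6 + 1 = 7)
√(-11918 + (55 - 34*T(0))) = √(-11918 + (55 - 34*7)) = √(-11918 + (55 - 238)) = √(-11918 - 183) = √(-12101) = I*√12101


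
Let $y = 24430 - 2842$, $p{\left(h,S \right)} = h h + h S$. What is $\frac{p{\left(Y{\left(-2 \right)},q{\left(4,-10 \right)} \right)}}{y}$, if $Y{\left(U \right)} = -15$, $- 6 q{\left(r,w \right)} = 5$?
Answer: $\frac{475}{43176} \approx 0.011001$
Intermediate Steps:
$q{\left(r,w \right)} = - \frac{5}{6}$ ($q{\left(r,w \right)} = \left(- \frac{1}{6}\right) 5 = - \frac{5}{6}$)
$p{\left(h,S \right)} = h^{2} + S h$
$y = 21588$
$\frac{p{\left(Y{\left(-2 \right)},q{\left(4,-10 \right)} \right)}}{y} = \frac{\left(-15\right) \left(- \frac{5}{6} - 15\right)}{21588} = \left(-15\right) \left(- \frac{95}{6}\right) \frac{1}{21588} = \frac{475}{2} \cdot \frac{1}{21588} = \frac{475}{43176}$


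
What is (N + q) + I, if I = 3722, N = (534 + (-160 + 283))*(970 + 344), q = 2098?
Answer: 869118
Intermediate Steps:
N = 863298 (N = (534 + 123)*1314 = 657*1314 = 863298)
(N + q) + I = (863298 + 2098) + 3722 = 865396 + 3722 = 869118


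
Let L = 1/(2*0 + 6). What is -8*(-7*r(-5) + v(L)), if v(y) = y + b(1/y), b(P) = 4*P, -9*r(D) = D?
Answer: -1460/9 ≈ -162.22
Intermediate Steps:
r(D) = -D/9
L = ⅙ (L = 1/(0 + 6) = 1/6 = ⅙ ≈ 0.16667)
v(y) = y + 4/y
-8*(-7*r(-5) + v(L)) = -8*(-(-7)*(-5)/9 + (⅙ + 4/(⅙))) = -8*(-7*5/9 + (⅙ + 4*6)) = -8*(-35/9 + (⅙ + 24)) = -8*(-35/9 + 145/6) = -8*365/18 = -1460/9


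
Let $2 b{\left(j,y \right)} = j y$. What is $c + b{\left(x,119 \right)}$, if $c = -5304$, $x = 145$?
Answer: $\frac{6647}{2} \approx 3323.5$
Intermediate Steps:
$b{\left(j,y \right)} = \frac{j y}{2}$
$c + b{\left(x,119 \right)} = -5304 + \frac{1}{2} \cdot 145 \cdot 119 = -5304 + \frac{17255}{2} = \frac{6647}{2}$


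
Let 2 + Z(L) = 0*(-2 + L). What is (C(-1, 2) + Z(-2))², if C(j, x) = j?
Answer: 9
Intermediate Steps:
Z(L) = -2 (Z(L) = -2 + 0*(-2 + L) = -2 + 0 = -2)
(C(-1, 2) + Z(-2))² = (-1 - 2)² = (-3)² = 9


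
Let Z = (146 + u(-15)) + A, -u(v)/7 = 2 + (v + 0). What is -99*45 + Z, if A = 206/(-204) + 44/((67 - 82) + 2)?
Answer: -5598895/1326 ≈ -4222.4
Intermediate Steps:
u(v) = -14 - 7*v (u(v) = -7*(2 + (v + 0)) = -7*(2 + v) = -14 - 7*v)
A = -5827/1326 (A = 206*(-1/204) + 44/(-15 + 2) = -103/102 + 44/(-13) = -103/102 + 44*(-1/13) = -103/102 - 44/13 = -5827/1326 ≈ -4.3944)
Z = 308435/1326 (Z = (146 + (-14 - 7*(-15))) - 5827/1326 = (146 + (-14 + 105)) - 5827/1326 = (146 + 91) - 5827/1326 = 237 - 5827/1326 = 308435/1326 ≈ 232.61)
-99*45 + Z = -99*45 + 308435/1326 = -4455 + 308435/1326 = -5598895/1326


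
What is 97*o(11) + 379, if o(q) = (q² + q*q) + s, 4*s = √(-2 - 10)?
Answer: 23853 + 97*I*√3/2 ≈ 23853.0 + 84.005*I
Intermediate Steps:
s = I*√3/2 (s = √(-2 - 10)/4 = √(-12)/4 = (2*I*√3)/4 = I*√3/2 ≈ 0.86602*I)
o(q) = 2*q² + I*√3/2 (o(q) = (q² + q*q) + I*√3/2 = (q² + q²) + I*√3/2 = 2*q² + I*√3/2)
97*o(11) + 379 = 97*(2*11² + I*√3/2) + 379 = 97*(2*121 + I*√3/2) + 379 = 97*(242 + I*√3/2) + 379 = (23474 + 97*I*√3/2) + 379 = 23853 + 97*I*√3/2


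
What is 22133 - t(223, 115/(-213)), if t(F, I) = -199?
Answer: 22332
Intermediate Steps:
22133 - t(223, 115/(-213)) = 22133 - 1*(-199) = 22133 + 199 = 22332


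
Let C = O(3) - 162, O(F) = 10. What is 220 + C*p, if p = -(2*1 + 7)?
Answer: 1588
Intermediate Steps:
p = -9 (p = -(2 + 7) = -1*9 = -9)
C = -152 (C = 10 - 162 = -152)
220 + C*p = 220 - 152*(-9) = 220 + 1368 = 1588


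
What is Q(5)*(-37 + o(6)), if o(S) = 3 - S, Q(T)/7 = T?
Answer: -1400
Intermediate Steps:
Q(T) = 7*T
Q(5)*(-37 + o(6)) = (7*5)*(-37 + (3 - 1*6)) = 35*(-37 + (3 - 6)) = 35*(-37 - 3) = 35*(-40) = -1400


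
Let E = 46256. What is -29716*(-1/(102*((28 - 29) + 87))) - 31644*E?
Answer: -188820507019/129 ≈ -1.4637e+9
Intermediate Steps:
-29716*(-1/(102*((28 - 29) + 87))) - 31644*E = -29716*(-1/(102*((28 - 29) + 87))) - 31644/(1/46256) = -29716*(-1/(102*(-1 + 87))) - 31644/1/46256 = -29716/(86*(-102)) - 31644*46256 = -29716/(-8772) - 1463724864 = -29716*(-1/8772) - 1463724864 = 437/129 - 1463724864 = -188820507019/129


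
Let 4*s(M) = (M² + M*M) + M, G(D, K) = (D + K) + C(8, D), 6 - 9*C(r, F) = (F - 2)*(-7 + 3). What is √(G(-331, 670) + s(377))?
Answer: √2568615/6 ≈ 267.12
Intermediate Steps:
C(r, F) = -2/9 + 4*F/9 (C(r, F) = ⅔ - (F - 2)*(-7 + 3)/9 = ⅔ - (-2 + F)*(-4)/9 = ⅔ - (8 - 4*F)/9 = ⅔ + (-8/9 + 4*F/9) = -2/9 + 4*F/9)
G(D, K) = -2/9 + K + 13*D/9 (G(D, K) = (D + K) + (-2/9 + 4*D/9) = -2/9 + K + 13*D/9)
s(M) = M²/2 + M/4 (s(M) = ((M² + M*M) + M)/4 = ((M² + M²) + M)/4 = (2*M² + M)/4 = (M + 2*M²)/4 = M²/2 + M/4)
√(G(-331, 670) + s(377)) = √((-2/9 + 670 + (13/9)*(-331)) + (¼)*377*(1 + 2*377)) = √((-2/9 + 670 - 4303/9) + (¼)*377*(1 + 754)) = √(575/3 + (¼)*377*755) = √(575/3 + 284635/4) = √(856205/12) = √2568615/6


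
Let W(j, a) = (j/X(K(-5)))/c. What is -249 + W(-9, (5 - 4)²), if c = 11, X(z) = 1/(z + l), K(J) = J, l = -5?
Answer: -2649/11 ≈ -240.82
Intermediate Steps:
X(z) = 1/(-5 + z) (X(z) = 1/(z - 5) = 1/(-5 + z))
W(j, a) = -10*j/11 (W(j, a) = (j/(1/(-5 - 5)))/11 = (j/(1/(-10)))*(1/11) = (j/(-⅒))*(1/11) = (j*(-10))*(1/11) = -10*j*(1/11) = -10*j/11)
-249 + W(-9, (5 - 4)²) = -249 - 10/11*(-9) = -249 + 90/11 = -2649/11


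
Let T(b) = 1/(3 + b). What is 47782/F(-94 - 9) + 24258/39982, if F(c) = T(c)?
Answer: -95520984071/19991 ≈ -4.7782e+6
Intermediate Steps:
F(c) = 1/(3 + c)
47782/F(-94 - 9) + 24258/39982 = 47782/(1/(3 + (-94 - 9))) + 24258/39982 = 47782/(1/(3 - 103)) + 24258*(1/39982) = 47782/(1/(-100)) + 12129/19991 = 47782/(-1/100) + 12129/19991 = 47782*(-100) + 12129/19991 = -4778200 + 12129/19991 = -95520984071/19991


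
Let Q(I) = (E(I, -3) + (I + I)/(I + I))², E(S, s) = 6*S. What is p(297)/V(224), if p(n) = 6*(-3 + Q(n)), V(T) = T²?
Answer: 4768629/12544 ≈ 380.15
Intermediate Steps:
Q(I) = (1 + 6*I)² (Q(I) = (6*I + (I + I)/(I + I))² = (6*I + (2*I)/((2*I)))² = (6*I + (2*I)*(1/(2*I)))² = (6*I + 1)² = (1 + 6*I)²)
p(n) = -18 + 6*(1 + 6*n)² (p(n) = 6*(-3 + (1 + 6*n)²) = -18 + 6*(1 + 6*n)²)
p(297)/V(224) = (-18 + 6*(1 + 6*297)²)/(224²) = (-18 + 6*(1 + 1782)²)/50176 = (-18 + 6*1783²)*(1/50176) = (-18 + 6*3179089)*(1/50176) = (-18 + 19074534)*(1/50176) = 19074516*(1/50176) = 4768629/12544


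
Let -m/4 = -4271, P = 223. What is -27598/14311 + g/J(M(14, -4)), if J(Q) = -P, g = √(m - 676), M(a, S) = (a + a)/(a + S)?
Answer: -27598/14311 - 2*√4102/223 ≈ -2.5029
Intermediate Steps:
m = 17084 (m = -4*(-4271) = 17084)
M(a, S) = 2*a/(S + a) (M(a, S) = (2*a)/(S + a) = 2*a/(S + a))
g = 2*√4102 (g = √(17084 - 676) = √16408 = 2*√4102 ≈ 128.09)
J(Q) = -223 (J(Q) = -1*223 = -223)
-27598/14311 + g/J(M(14, -4)) = -27598/14311 + (2*√4102)/(-223) = -27598*1/14311 + (2*√4102)*(-1/223) = -27598/14311 - 2*√4102/223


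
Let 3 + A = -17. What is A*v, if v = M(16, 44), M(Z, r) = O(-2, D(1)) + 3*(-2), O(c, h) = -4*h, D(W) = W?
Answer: 200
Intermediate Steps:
A = -20 (A = -3 - 17 = -20)
M(Z, r) = -10 (M(Z, r) = -4*1 + 3*(-2) = -4 - 6 = -10)
v = -10
A*v = -20*(-10) = 200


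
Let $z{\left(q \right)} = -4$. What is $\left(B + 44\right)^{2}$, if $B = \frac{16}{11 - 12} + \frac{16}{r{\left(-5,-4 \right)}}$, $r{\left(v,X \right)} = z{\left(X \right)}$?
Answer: $576$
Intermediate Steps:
$r{\left(v,X \right)} = -4$
$B = -20$ ($B = \frac{16}{11 - 12} + \frac{16}{-4} = \frac{16}{-1} + 16 \left(- \frac{1}{4}\right) = 16 \left(-1\right) - 4 = -16 - 4 = -20$)
$\left(B + 44\right)^{2} = \left(-20 + 44\right)^{2} = 24^{2} = 576$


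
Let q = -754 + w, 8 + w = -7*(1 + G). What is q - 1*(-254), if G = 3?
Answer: -536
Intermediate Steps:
w = -36 (w = -8 - 7*(1 + 3) = -8 - 7*4 = -8 - 28 = -36)
q = -790 (q = -754 - 36 = -790)
q - 1*(-254) = -790 - 1*(-254) = -790 + 254 = -536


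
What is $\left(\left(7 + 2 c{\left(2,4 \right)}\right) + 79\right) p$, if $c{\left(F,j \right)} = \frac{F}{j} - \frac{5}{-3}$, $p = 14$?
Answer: $\frac{3794}{3} \approx 1264.7$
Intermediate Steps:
$c{\left(F,j \right)} = \frac{5}{3} + \frac{F}{j}$ ($c{\left(F,j \right)} = \frac{F}{j} - - \frac{5}{3} = \frac{F}{j} + \frac{5}{3} = \frac{5}{3} + \frac{F}{j}$)
$\left(\left(7 + 2 c{\left(2,4 \right)}\right) + 79\right) p = \left(\left(7 + 2 \left(\frac{5}{3} + \frac{2}{4}\right)\right) + 79\right) 14 = \left(\left(7 + 2 \left(\frac{5}{3} + 2 \cdot \frac{1}{4}\right)\right) + 79\right) 14 = \left(\left(7 + 2 \left(\frac{5}{3} + \frac{1}{2}\right)\right) + 79\right) 14 = \left(\left(7 + 2 \cdot \frac{13}{6}\right) + 79\right) 14 = \left(\left(7 + \frac{13}{3}\right) + 79\right) 14 = \left(\frac{34}{3} + 79\right) 14 = \frac{271}{3} \cdot 14 = \frac{3794}{3}$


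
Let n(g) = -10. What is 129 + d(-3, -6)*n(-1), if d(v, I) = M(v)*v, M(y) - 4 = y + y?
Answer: 69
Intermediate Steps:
M(y) = 4 + 2*y (M(y) = 4 + (y + y) = 4 + 2*y)
d(v, I) = v*(4 + 2*v) (d(v, I) = (4 + 2*v)*v = v*(4 + 2*v))
129 + d(-3, -6)*n(-1) = 129 + (2*(-3)*(2 - 3))*(-10) = 129 + (2*(-3)*(-1))*(-10) = 129 + 6*(-10) = 129 - 60 = 69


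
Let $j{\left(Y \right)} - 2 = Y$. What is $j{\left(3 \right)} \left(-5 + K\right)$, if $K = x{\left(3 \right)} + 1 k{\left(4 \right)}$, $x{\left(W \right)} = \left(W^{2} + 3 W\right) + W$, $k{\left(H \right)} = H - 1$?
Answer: $95$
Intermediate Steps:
$k{\left(H \right)} = -1 + H$
$j{\left(Y \right)} = 2 + Y$
$x{\left(W \right)} = W^{2} + 4 W$
$K = 24$ ($K = 3 \left(4 + 3\right) + 1 \left(-1 + 4\right) = 3 \cdot 7 + 1 \cdot 3 = 21 + 3 = 24$)
$j{\left(3 \right)} \left(-5 + K\right) = \left(2 + 3\right) \left(-5 + 24\right) = 5 \cdot 19 = 95$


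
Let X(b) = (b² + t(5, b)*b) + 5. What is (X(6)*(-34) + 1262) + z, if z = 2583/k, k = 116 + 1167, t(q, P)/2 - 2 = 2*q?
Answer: -6448341/1283 ≈ -5026.0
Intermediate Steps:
t(q, P) = 4 + 4*q (t(q, P) = 4 + 2*(2*q) = 4 + 4*q)
X(b) = 5 + b² + 24*b (X(b) = (b² + (4 + 4*5)*b) + 5 = (b² + (4 + 20)*b) + 5 = (b² + 24*b) + 5 = 5 + b² + 24*b)
k = 1283
z = 2583/1283 ≈ 2.0132
(X(6)*(-34) + 1262) + z = ((5 + 6² + 24*6)*(-34) + 1262) + 2583/1283 = ((5 + 36 + 144)*(-34) + 1262) + 2583/1283 = (185*(-34) + 1262) + 2583/1283 = (-6290 + 1262) + 2583/1283 = -5028 + 2583/1283 = -6448341/1283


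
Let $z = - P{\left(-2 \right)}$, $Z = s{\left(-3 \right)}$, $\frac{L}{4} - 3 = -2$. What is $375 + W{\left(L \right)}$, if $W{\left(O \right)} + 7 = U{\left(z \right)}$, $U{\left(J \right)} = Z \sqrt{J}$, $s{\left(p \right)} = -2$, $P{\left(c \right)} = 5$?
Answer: $368 - 2 i \sqrt{5} \approx 368.0 - 4.4721 i$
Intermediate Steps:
$L = 4$ ($L = 12 + 4 \left(-2\right) = 12 - 8 = 4$)
$Z = -2$
$z = -5$ ($z = \left(-1\right) 5 = -5$)
$U{\left(J \right)} = - 2 \sqrt{J}$
$W{\left(O \right)} = -7 - 2 i \sqrt{5}$ ($W{\left(O \right)} = -7 - 2 \sqrt{-5} = -7 - 2 i \sqrt{5}$)
$375 + W{\left(L \right)} = 375 - \left(7 + 2 i \sqrt{5}\right) = 368 - 2 i \sqrt{5}$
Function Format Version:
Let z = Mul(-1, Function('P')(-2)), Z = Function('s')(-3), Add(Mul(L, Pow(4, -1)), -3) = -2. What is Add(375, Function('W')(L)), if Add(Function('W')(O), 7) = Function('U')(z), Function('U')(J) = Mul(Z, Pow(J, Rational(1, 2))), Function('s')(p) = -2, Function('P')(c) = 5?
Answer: Add(368, Mul(-2, I, Pow(5, Rational(1, 2)))) ≈ Add(368.00, Mul(-4.4721, I))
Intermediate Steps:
L = 4 (L = Add(12, Mul(4, -2)) = Add(12, -8) = 4)
Z = -2
z = -5 (z = Mul(-1, 5) = -5)
Function('U')(J) = Mul(-2, Pow(J, Rational(1, 2)))
Function('W')(O) = Add(-7, Mul(-2, I, Pow(5, Rational(1, 2)))) (Function('W')(O) = Add(-7, Mul(-2, Pow(-5, Rational(1, 2)))) = Add(-7, Mul(-2, Mul(I, Pow(5, Rational(1, 2))))) = Add(-7, Mul(-2, I, Pow(5, Rational(1, 2)))))
Add(375, Function('W')(L)) = Add(375, Add(-7, Mul(-2, I, Pow(5, Rational(1, 2))))) = Add(368, Mul(-2, I, Pow(5, Rational(1, 2))))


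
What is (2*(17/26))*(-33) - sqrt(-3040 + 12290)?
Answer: -561/13 - 5*sqrt(370) ≈ -139.33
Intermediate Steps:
(2*(17/26))*(-33) - sqrt(-3040 + 12290) = (2*(17*(1/26)))*(-33) - sqrt(9250) = (2*(17/26))*(-33) - 5*sqrt(370) = (17/13)*(-33) - 5*sqrt(370) = -561/13 - 5*sqrt(370)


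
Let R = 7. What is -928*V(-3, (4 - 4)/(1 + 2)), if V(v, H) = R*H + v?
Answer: 2784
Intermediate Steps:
V(v, H) = v + 7*H (V(v, H) = 7*H + v = v + 7*H)
-928*V(-3, (4 - 4)/(1 + 2)) = -928*(-3 + 7*((4 - 4)/(1 + 2))) = -928*(-3 + 7*(0/3)) = -928*(-3 + 7*(0*(1/3))) = -928*(-3 + 7*0) = -928*(-3 + 0) = -928*(-3) = 2784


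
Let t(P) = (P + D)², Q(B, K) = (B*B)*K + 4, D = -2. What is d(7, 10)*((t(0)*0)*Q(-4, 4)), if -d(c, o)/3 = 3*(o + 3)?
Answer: 0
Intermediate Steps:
d(c, o) = -27 - 9*o (d(c, o) = -9*(o + 3) = -9*(3 + o) = -3*(9 + 3*o) = -27 - 9*o)
Q(B, K) = 4 + K*B² (Q(B, K) = B²*K + 4 = K*B² + 4 = 4 + K*B²)
t(P) = (-2 + P)² (t(P) = (P - 2)² = (-2 + P)²)
d(7, 10)*((t(0)*0)*Q(-4, 4)) = (-27 - 9*10)*(((-2 + 0)²*0)*(4 + 4*(-4)²)) = (-27 - 90)*(((-2)²*0)*(4 + 4*16)) = -117*4*0*(4 + 64) = -0*68 = -117*0 = 0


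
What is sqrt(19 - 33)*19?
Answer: 19*I*sqrt(14) ≈ 71.092*I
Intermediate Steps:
sqrt(19 - 33)*19 = sqrt(-14)*19 = (I*sqrt(14))*19 = 19*I*sqrt(14)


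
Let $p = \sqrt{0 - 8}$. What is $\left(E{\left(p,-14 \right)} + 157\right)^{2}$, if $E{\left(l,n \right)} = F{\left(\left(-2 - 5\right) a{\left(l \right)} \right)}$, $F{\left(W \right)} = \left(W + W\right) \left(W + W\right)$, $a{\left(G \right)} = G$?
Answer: $1990921$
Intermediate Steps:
$p = 2 i \sqrt{2}$ ($p = \sqrt{-8} = 2 i \sqrt{2} \approx 2.8284 i$)
$F{\left(W \right)} = 4 W^{2}$ ($F{\left(W \right)} = 2 W 2 W = 4 W^{2}$)
$E{\left(l,n \right)} = 196 l^{2}$ ($E{\left(l,n \right)} = 4 \left(\left(-2 - 5\right) l\right)^{2} = 4 \left(- 7 l\right)^{2} = 4 \cdot 49 l^{2} = 196 l^{2}$)
$\left(E{\left(p,-14 \right)} + 157\right)^{2} = \left(196 \left(2 i \sqrt{2}\right)^{2} + 157\right)^{2} = \left(196 \left(-8\right) + 157\right)^{2} = \left(-1568 + 157\right)^{2} = \left(-1411\right)^{2} = 1990921$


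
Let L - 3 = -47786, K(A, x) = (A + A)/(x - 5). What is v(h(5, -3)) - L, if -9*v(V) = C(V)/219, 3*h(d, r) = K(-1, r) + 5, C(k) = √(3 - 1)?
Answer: 47783 - √2/1971 ≈ 47783.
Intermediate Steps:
K(A, x) = 2*A/(-5 + x) (K(A, x) = (2*A)/(-5 + x) = 2*A/(-5 + x))
L = -47783 (L = 3 - 47786 = -47783)
C(k) = √2
h(d, r) = 5/3 - 2/(3*(-5 + r)) (h(d, r) = (2*(-1)/(-5 + r) + 5)/3 = (-2/(-5 + r) + 5)/3 = (5 - 2/(-5 + r))/3 = 5/3 - 2/(3*(-5 + r)))
v(V) = -√2/1971 (v(V) = -√2/(9*219) = -√2/1971)
v(h(5, -3)) - L = -√2/1971 - 1*(-47783) = -√2/1971 + 47783 = 47783 - √2/1971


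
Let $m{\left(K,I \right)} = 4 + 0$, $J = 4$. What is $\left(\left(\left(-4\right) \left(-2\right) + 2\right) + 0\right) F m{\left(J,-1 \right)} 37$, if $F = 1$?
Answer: $1480$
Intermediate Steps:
$m{\left(K,I \right)} = 4$
$\left(\left(\left(-4\right) \left(-2\right) + 2\right) + 0\right) F m{\left(J,-1 \right)} 37 = \left(\left(\left(-4\right) \left(-2\right) + 2\right) + 0\right) 1 \cdot 4 \cdot 37 = \left(\left(8 + 2\right) + 0\right) 1 \cdot 4 \cdot 37 = \left(10 + 0\right) 1 \cdot 4 \cdot 37 = 10 \cdot 1 \cdot 4 \cdot 37 = 10 \cdot 4 \cdot 37 = 40 \cdot 37 = 1480$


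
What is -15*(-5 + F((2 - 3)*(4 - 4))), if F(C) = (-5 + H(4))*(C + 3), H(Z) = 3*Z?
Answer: -240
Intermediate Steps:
F(C) = 21 + 7*C (F(C) = (-5 + 3*4)*(C + 3) = (-5 + 12)*(3 + C) = 7*(3 + C) = 21 + 7*C)
-15*(-5 + F((2 - 3)*(4 - 4))) = -15*(-5 + (21 + 7*((2 - 3)*(4 - 4)))) = -15*(-5 + (21 + 7*(-1*0))) = -15*(-5 + (21 + 7*0)) = -15*(-5 + (21 + 0)) = -15*(-5 + 21) = -15*16 = -240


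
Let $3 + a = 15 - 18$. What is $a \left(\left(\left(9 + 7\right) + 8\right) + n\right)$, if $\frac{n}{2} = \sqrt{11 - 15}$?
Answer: $-144 - 24 i \approx -144.0 - 24.0 i$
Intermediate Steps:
$a = -6$ ($a = -3 + \left(15 - 18\right) = -3 - 3 = -6$)
$n = 4 i$ ($n = 2 \sqrt{11 - 15} = 2 \sqrt{-4} = 2 \cdot 2 i = 4 i \approx 4.0 i$)
$a \left(\left(\left(9 + 7\right) + 8\right) + n\right) = - 6 \left(\left(\left(9 + 7\right) + 8\right) + 4 i\right) = - 6 \left(\left(16 + 8\right) + 4 i\right) = - 6 \left(24 + 4 i\right) = -144 - 24 i$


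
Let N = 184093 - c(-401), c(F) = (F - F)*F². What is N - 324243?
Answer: -140150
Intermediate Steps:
c(F) = 0 (c(F) = 0*F² = 0)
N = 184093 (N = 184093 - 1*0 = 184093 + 0 = 184093)
N - 324243 = 184093 - 324243 = -140150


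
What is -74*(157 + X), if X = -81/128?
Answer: -740555/64 ≈ -11571.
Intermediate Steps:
X = -81/128 (X = -81*1/128 = -81/128 ≈ -0.63281)
-74*(157 + X) = -74*(157 - 81/128) = -74*20015/128 = -740555/64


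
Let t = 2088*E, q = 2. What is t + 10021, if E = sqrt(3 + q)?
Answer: 10021 + 2088*sqrt(5) ≈ 14690.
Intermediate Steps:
E = sqrt(5) (E = sqrt(3 + 2) = sqrt(5) ≈ 2.2361)
t = 2088*sqrt(5) ≈ 4668.9
t + 10021 = 2088*sqrt(5) + 10021 = 10021 + 2088*sqrt(5)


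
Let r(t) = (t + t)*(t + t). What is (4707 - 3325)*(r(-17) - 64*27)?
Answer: -790504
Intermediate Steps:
r(t) = 4*t² (r(t) = (2*t)*(2*t) = 4*t²)
(4707 - 3325)*(r(-17) - 64*27) = (4707 - 3325)*(4*(-17)² - 64*27) = 1382*(4*289 - 1728) = 1382*(1156 - 1728) = 1382*(-572) = -790504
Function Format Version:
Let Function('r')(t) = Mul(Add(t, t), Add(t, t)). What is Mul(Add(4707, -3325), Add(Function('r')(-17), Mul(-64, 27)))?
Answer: -790504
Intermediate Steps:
Function('r')(t) = Mul(4, Pow(t, 2)) (Function('r')(t) = Mul(Mul(2, t), Mul(2, t)) = Mul(4, Pow(t, 2)))
Mul(Add(4707, -3325), Add(Function('r')(-17), Mul(-64, 27))) = Mul(Add(4707, -3325), Add(Mul(4, Pow(-17, 2)), Mul(-64, 27))) = Mul(1382, Add(Mul(4, 289), -1728)) = Mul(1382, Add(1156, -1728)) = Mul(1382, -572) = -790504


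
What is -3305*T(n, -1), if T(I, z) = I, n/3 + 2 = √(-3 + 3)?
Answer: 19830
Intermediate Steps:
n = -6 (n = -6 + 3*√(-3 + 3) = -6 + 3*√0 = -6 + 3*0 = -6 + 0 = -6)
-3305*T(n, -1) = -3305*(-6) = -661*(-30) = 19830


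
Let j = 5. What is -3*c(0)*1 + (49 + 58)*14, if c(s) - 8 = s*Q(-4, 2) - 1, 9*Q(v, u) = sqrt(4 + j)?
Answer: 1477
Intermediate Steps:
Q(v, u) = 1/3 (Q(v, u) = sqrt(4 + 5)/9 = sqrt(9)/9 = (1/9)*3 = 1/3)
c(s) = 7 + s/3 (c(s) = 8 + (s*(1/3) - 1) = 8 + (s/3 - 1) = 8 + (-1 + s/3) = 7 + s/3)
-3*c(0)*1 + (49 + 58)*14 = -3*(7 + (1/3)*0)*1 + (49 + 58)*14 = -3*(7 + 0)*1 + 107*14 = -3*7*1 + 1498 = -21*1 + 1498 = -21 + 1498 = 1477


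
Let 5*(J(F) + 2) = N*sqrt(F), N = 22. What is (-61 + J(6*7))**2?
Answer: 119553/25 - 2772*sqrt(42)/5 ≈ 1189.2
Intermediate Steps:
J(F) = -2 + 22*sqrt(F)/5 (J(F) = -2 + (22*sqrt(F))/5 = -2 + 22*sqrt(F)/5)
(-61 + J(6*7))**2 = (-61 + (-2 + 22*sqrt(6*7)/5))**2 = (-61 + (-2 + 22*sqrt(42)/5))**2 = (-63 + 22*sqrt(42)/5)**2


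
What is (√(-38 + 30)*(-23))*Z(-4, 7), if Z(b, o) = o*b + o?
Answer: 966*I*√2 ≈ 1366.1*I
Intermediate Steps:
Z(b, o) = o + b*o (Z(b, o) = b*o + o = o + b*o)
(√(-38 + 30)*(-23))*Z(-4, 7) = (√(-38 + 30)*(-23))*(7*(1 - 4)) = (√(-8)*(-23))*(7*(-3)) = ((2*I*√2)*(-23))*(-21) = -46*I*√2*(-21) = 966*I*√2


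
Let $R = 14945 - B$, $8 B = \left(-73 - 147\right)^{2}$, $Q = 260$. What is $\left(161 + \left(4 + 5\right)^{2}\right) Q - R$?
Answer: $54025$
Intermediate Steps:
$B = 6050$ ($B = \frac{\left(-73 - 147\right)^{2}}{8} = \frac{\left(-220\right)^{2}}{8} = \frac{1}{8} \cdot 48400 = 6050$)
$R = 8895$ ($R = 14945 - 6050 = 8895$)
$\left(161 + \left(4 + 5\right)^{2}\right) Q - R = \left(161 + \left(4 + 5\right)^{2}\right) 260 - 8895 = \left(161 + 9^{2}\right) 260 - 8895 = \left(161 + 81\right) 260 - 8895 = 242 \cdot 260 - 8895 = 62920 - 8895 = 54025$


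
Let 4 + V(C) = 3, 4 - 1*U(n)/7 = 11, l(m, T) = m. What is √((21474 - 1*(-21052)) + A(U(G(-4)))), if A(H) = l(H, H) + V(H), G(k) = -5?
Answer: 2*√10619 ≈ 206.10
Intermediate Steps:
U(n) = -49 (U(n) = 28 - 7*11 = 28 - 77 = -49)
V(C) = -1 (V(C) = -4 + 3 = -1)
A(H) = -1 + H (A(H) = H - 1 = -1 + H)
√((21474 - 1*(-21052)) + A(U(G(-4)))) = √((21474 - 1*(-21052)) + (-1 - 49)) = √((21474 + 21052) - 50) = √(42526 - 50) = √42476 = 2*√10619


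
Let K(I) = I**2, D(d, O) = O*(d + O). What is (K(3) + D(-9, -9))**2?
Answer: 29241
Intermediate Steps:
D(d, O) = O*(O + d)
(K(3) + D(-9, -9))**2 = (3**2 - 9*(-9 - 9))**2 = (9 - 9*(-18))**2 = (9 + 162)**2 = 171**2 = 29241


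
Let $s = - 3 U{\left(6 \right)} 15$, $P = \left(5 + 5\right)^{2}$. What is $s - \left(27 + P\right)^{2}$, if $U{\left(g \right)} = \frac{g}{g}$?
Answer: $-16174$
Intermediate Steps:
$P = 100$ ($P = 10^{2} = 100$)
$U{\left(g \right)} = 1$
$s = -45$ ($s = \left(-3\right) 1 \cdot 15 = \left(-3\right) 15 = -45$)
$s - \left(27 + P\right)^{2} = -45 - \left(27 + 100\right)^{2} = -45 - 127^{2} = -45 - 16129 = -16174$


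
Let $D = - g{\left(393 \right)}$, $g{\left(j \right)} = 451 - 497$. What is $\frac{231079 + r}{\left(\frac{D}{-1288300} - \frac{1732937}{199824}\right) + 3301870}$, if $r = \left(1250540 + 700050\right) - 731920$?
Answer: $\frac{93303402522985200}{212502230750693749} \approx 0.43907$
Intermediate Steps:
$g{\left(j \right)} = -46$
$D = 46$ ($D = \left(-1\right) \left(-46\right) = 46$)
$r = 1218670$ ($r = 1950590 - 731920 = 1218670$)
$\frac{231079 + r}{\left(\frac{D}{-1288300} - \frac{1732937}{199824}\right) + 3301870} = \frac{231079 + 1218670}{\left(\frac{46}{-1288300} - \frac{1732937}{199824}\right) + 3301870} = \frac{1449749}{\left(46 \left(- \frac{1}{1288300}\right) - \frac{1732937}{199824}\right) + 3301870} = \frac{1449749}{\left(- \frac{23}{644150} - \frac{1732937}{199824}\right) + 3301870} = \frac{1449749}{- \frac{558137982251}{64358314800} + 3301870} = \frac{1449749}{\frac{212502230750693749}{64358314800}} = 1449749 \cdot \frac{64358314800}{212502230750693749} = \frac{93303402522985200}{212502230750693749}$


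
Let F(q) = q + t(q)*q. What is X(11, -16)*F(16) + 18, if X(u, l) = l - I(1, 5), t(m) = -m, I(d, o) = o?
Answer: 5058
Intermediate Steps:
X(u, l) = -5 + l (X(u, l) = l - 1*5 = l - 5 = -5 + l)
F(q) = q - q**2 (F(q) = q + (-q)*q = q - q**2)
X(11, -16)*F(16) + 18 = (-5 - 16)*(16*(1 - 1*16)) + 18 = -336*(1 - 16) + 18 = -336*(-15) + 18 = -21*(-240) + 18 = 5040 + 18 = 5058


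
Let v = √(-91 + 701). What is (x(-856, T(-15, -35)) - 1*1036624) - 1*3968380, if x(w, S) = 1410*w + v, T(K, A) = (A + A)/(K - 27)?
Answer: -6211964 + √610 ≈ -6.2119e+6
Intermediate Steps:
v = √610 ≈ 24.698
T(K, A) = 2*A/(-27 + K) (T(K, A) = (2*A)/(-27 + K) = 2*A/(-27 + K))
x(w, S) = √610 + 1410*w (x(w, S) = 1410*w + √610 = √610 + 1410*w)
(x(-856, T(-15, -35)) - 1*1036624) - 1*3968380 = ((√610 + 1410*(-856)) - 1*1036624) - 1*3968380 = ((√610 - 1206960) - 1036624) - 3968380 = ((-1206960 + √610) - 1036624) - 3968380 = (-2243584 + √610) - 3968380 = -6211964 + √610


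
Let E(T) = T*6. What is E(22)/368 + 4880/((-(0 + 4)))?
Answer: -112207/92 ≈ -1219.6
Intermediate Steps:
E(T) = 6*T
E(22)/368 + 4880/((-(0 + 4))) = (6*22)/368 + 4880/((-(0 + 4))) = 132*(1/368) + 4880/((-1*4)) = 33/92 + 4880/(-4) = 33/92 + 4880*(-¼) = 33/92 - 1220 = -112207/92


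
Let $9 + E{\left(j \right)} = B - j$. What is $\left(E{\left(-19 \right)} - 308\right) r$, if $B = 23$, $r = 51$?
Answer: $-14025$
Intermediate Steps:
$E{\left(j \right)} = 14 - j$ ($E{\left(j \right)} = -9 - \left(-23 + j\right) = 14 - j$)
$\left(E{\left(-19 \right)} - 308\right) r = \left(\left(14 - -19\right) - 308\right) 51 = \left(\left(14 + 19\right) - 308\right) 51 = \left(33 - 308\right) 51 = \left(-275\right) 51 = -14025$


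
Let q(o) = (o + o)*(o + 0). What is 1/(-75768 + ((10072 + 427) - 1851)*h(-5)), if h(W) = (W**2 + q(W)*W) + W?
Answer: -1/2064808 ≈ -4.8431e-7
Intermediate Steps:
q(o) = 2*o**2 (q(o) = (2*o)*o = 2*o**2)
h(W) = W + W**2 + 2*W**3 (h(W) = (W**2 + (2*W**2)*W) + W = (W**2 + 2*W**3) + W = W + W**2 + 2*W**3)
1/(-75768 + ((10072 + 427) - 1851)*h(-5)) = 1/(-75768 + ((10072 + 427) - 1851)*(-5*(1 - 5 + 2*(-5)**2))) = 1/(-75768 + (10499 - 1851)*(-5*(1 - 5 + 2*25))) = 1/(-75768 + 8648*(-5*(1 - 5 + 50))) = 1/(-75768 + 8648*(-5*46)) = 1/(-75768 + 8648*(-230)) = 1/(-75768 - 1989040) = 1/(-2064808) = -1/2064808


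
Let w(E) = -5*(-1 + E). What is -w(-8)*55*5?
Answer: -12375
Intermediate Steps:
w(E) = 5 - 5*E
-w(-8)*55*5 = -(5 - 5*(-8))*55*5 = -(5 + 40)*275 = -45*275 = -1*12375 = -12375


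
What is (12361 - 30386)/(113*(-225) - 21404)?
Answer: 18025/46829 ≈ 0.38491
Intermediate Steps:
(12361 - 30386)/(113*(-225) - 21404) = -18025/(-25425 - 21404) = -18025/(-46829) = -18025*(-1/46829) = 18025/46829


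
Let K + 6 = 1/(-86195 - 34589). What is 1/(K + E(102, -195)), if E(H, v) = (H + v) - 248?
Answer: -120784/41912049 ≈ -0.0028818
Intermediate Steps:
E(H, v) = -248 + H + v
K = -724705/120784 (K = -6 + 1/(-86195 - 34589) = -6 + 1/(-120784) = -6 - 1/120784 = -724705/120784 ≈ -6.0000)
1/(K + E(102, -195)) = 1/(-724705/120784 + (-248 + 102 - 195)) = 1/(-724705/120784 - 341) = 1/(-41912049/120784) = -120784/41912049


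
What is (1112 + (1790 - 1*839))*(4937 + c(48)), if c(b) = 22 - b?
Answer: 10131393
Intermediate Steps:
(1112 + (1790 - 1*839))*(4937 + c(48)) = (1112 + (1790 - 1*839))*(4937 + (22 - 1*48)) = (1112 + (1790 - 839))*(4937 + (22 - 48)) = (1112 + 951)*(4937 - 26) = 2063*4911 = 10131393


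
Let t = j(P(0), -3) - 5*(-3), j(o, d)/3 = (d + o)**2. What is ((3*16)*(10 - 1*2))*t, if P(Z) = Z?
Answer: 16128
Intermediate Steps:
j(o, d) = 3*(d + o)**2
t = 42 (t = 3*(-3 + 0)**2 - 5*(-3) = 3*(-3)**2 + 15 = 3*9 + 15 = 27 + 15 = 42)
((3*16)*(10 - 1*2))*t = ((3*16)*(10 - 1*2))*42 = (48*(10 - 2))*42 = (48*8)*42 = 384*42 = 16128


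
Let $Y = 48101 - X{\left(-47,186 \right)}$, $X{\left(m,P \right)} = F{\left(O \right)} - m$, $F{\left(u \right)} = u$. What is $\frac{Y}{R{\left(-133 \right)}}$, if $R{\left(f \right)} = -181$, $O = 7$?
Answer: $- \frac{48047}{181} \approx -265.45$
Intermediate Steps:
$X{\left(m,P \right)} = 7 - m$
$Y = 48047$ ($Y = 48101 - \left(7 - -47\right) = 48101 - \left(7 + 47\right) = 48101 - 54 = 48047$)
$\frac{Y}{R{\left(-133 \right)}} = \frac{48047}{-181} = 48047 \left(- \frac{1}{181}\right) = - \frac{48047}{181}$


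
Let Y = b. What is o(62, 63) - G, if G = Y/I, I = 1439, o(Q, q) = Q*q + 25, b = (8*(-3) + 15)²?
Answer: 5656628/1439 ≈ 3930.9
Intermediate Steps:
b = 81 (b = (-24 + 15)² = (-9)² = 81)
o(Q, q) = 25 + Q*q
Y = 81
G = 81/1439 ≈ 0.056289
o(62, 63) - G = (25 + 62*63) - 1*81/1439 = (25 + 3906) - 81/1439 = 3931 - 81/1439 = 5656628/1439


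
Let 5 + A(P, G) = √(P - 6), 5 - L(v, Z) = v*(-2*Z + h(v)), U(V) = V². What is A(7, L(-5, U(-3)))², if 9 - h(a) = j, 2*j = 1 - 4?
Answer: 16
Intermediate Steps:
j = -3/2 (j = (1 - 4)/2 = (½)*(-3) = -3/2 ≈ -1.5000)
h(a) = 21/2 (h(a) = 9 - 1*(-3/2) = 9 + 3/2 = 21/2)
L(v, Z) = 5 - v*(21/2 - 2*Z) (L(v, Z) = 5 - v*(-2*Z + 21/2) = 5 - v*(21/2 - 2*Z))
A(P, G) = -5 + √(-6 + P) (A(P, G) = -5 + √(P - 6) = -5 + √(-6 + P))
A(7, L(-5, U(-3)))² = (-5 + √(-6 + 7))² = (-5 + √1)² = (-5 + 1)² = (-4)² = 16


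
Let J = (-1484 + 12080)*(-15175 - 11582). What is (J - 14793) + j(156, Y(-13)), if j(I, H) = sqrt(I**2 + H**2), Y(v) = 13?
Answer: -283531965 + 13*sqrt(145) ≈ -2.8353e+8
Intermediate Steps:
j(I, H) = sqrt(H**2 + I**2)
J = -283517172 (J = 10596*(-26757) = -283517172)
(J - 14793) + j(156, Y(-13)) = (-283517172 - 14793) + sqrt(13**2 + 156**2) = -283531965 + sqrt(169 + 24336) = -283531965 + sqrt(24505) = -283531965 + 13*sqrt(145)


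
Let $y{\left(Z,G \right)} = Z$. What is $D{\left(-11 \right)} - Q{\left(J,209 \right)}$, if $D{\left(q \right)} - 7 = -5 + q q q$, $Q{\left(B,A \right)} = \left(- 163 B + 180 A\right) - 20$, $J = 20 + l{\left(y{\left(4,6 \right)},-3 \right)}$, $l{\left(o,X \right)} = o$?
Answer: $-35017$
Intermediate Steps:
$J = 24$ ($J = 20 + 4 = 24$)
$Q{\left(B,A \right)} = -20 - 163 B + 180 A$
$D{\left(q \right)} = 2 + q^{3}$ ($D{\left(q \right)} = 7 + \left(-5 + q q q\right) = 7 + \left(-5 + q^{2} q\right) = 7 + \left(-5 + q^{3}\right) = 2 + q^{3}$)
$D{\left(-11 \right)} - Q{\left(J,209 \right)} = \left(2 + \left(-11\right)^{3}\right) - \left(-20 - 3912 + 180 \cdot 209\right) = \left(2 - 1331\right) - \left(-20 - 3912 + 37620\right) = -1329 - 33688 = -35017$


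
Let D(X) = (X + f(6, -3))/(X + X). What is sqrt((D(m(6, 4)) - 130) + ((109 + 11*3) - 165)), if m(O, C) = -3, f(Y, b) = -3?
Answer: 2*I*sqrt(38) ≈ 12.329*I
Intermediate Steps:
D(X) = (-3 + X)/(2*X) (D(X) = (X - 3)/(X + X) = (-3 + X)/((2*X)) = (-3 + X)*(1/(2*X)) = (-3 + X)/(2*X))
sqrt((D(m(6, 4)) - 130) + ((109 + 11*3) - 165)) = sqrt(((1/2)*(-3 - 3)/(-3) - 130) + ((109 + 11*3) - 165)) = sqrt(((1/2)*(-1/3)*(-6) - 130) + ((109 + 33) - 165)) = sqrt((1 - 130) + (142 - 165)) = sqrt(-129 - 23) = sqrt(-152) = 2*I*sqrt(38)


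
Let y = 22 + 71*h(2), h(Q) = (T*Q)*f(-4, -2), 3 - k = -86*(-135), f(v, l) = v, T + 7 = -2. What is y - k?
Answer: 16741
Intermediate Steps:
T = -9 (T = -7 - 2 = -9)
k = -11607 (k = 3 - (-86)*(-135) = 3 - 1*11610 = 3 - 11610 = -11607)
h(Q) = 36*Q (h(Q) = -9*Q*(-4) = 36*Q)
y = 5134 (y = 22 + 71*(36*2) = 22 + 71*72 = 22 + 5112 = 5134)
y - k = 5134 - 1*(-11607) = 5134 + 11607 = 16741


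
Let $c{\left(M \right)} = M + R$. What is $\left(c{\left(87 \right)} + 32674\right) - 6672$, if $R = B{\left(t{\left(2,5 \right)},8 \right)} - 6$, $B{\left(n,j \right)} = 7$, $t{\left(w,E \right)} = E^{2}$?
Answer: $26090$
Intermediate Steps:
$R = 1$ ($R = 7 - 6 = 1$)
$c{\left(M \right)} = 1 + M$ ($c{\left(M \right)} = M + 1 = 1 + M$)
$\left(c{\left(87 \right)} + 32674\right) - 6672 = \left(\left(1 + 87\right) + 32674\right) - 6672 = \left(88 + 32674\right) - 6672 = 32762 - 6672 = 26090$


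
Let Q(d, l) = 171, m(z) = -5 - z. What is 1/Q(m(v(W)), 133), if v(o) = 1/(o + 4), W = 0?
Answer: 1/171 ≈ 0.0058480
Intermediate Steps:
v(o) = 1/(4 + o)
1/Q(m(v(W)), 133) = 1/171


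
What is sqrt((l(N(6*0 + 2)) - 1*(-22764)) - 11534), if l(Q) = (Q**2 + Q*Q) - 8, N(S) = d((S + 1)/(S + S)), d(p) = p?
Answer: sqrt(179570)/4 ≈ 105.94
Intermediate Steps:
N(S) = (1 + S)/(2*S) (N(S) = (S + 1)/(S + S) = (1 + S)/((2*S)) = (1 + S)*(1/(2*S)) = (1 + S)/(2*S))
l(Q) = -8 + 2*Q**2 (l(Q) = (Q**2 + Q**2) - 8 = 2*Q**2 - 8 = -8 + 2*Q**2)
sqrt((l(N(6*0 + 2)) - 1*(-22764)) - 11534) = sqrt(((-8 + 2*((1 + (6*0 + 2))/(2*(6*0 + 2)))**2) - 1*(-22764)) - 11534) = sqrt(((-8 + 2*((1 + (0 + 2))/(2*(0 + 2)))**2) + 22764) - 11534) = sqrt(((-8 + 2*((1/2)*(1 + 2)/2)**2) + 22764) - 11534) = sqrt(((-8 + 2*((1/2)*(1/2)*3)**2) + 22764) - 11534) = sqrt(((-8 + 2*(3/4)**2) + 22764) - 11534) = sqrt(((-8 + 2*(9/16)) + 22764) - 11534) = sqrt(((-8 + 9/8) + 22764) - 11534) = sqrt((-55/8 + 22764) - 11534) = sqrt(182057/8 - 11534) = sqrt(89785/8) = sqrt(179570)/4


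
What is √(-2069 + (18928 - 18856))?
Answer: I*√1997 ≈ 44.688*I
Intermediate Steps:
√(-2069 + (18928 - 18856)) = √(-2069 + 72) = √(-1997) = I*√1997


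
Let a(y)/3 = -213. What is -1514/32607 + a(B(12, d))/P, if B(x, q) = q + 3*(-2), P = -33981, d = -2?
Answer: -10203787/369339489 ≈ -0.027627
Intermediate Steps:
B(x, q) = -6 + q (B(x, q) = q - 6 = -6 + q)
a(y) = -639 (a(y) = 3*(-213) = -639)
-1514/32607 + a(B(12, d))/P = -1514/32607 - 639/(-33981) = -1514*1/32607 - 639*(-1/33981) = -1514/32607 + 213/11327 = -10203787/369339489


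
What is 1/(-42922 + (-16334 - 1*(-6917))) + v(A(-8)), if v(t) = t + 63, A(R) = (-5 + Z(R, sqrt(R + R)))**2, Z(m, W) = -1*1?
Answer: 5181560/52339 ≈ 99.000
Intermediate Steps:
Z(m, W) = -1
A(R) = 36 (A(R) = (-5 - 1)**2 = (-6)**2 = 36)
v(t) = 63 + t
1/(-42922 + (-16334 - 1*(-6917))) + v(A(-8)) = 1/(-42922 + (-16334 - 1*(-6917))) + (63 + 36) = 1/(-42922 + (-16334 + 6917)) + 99 = 1/(-42922 - 9417) + 99 = 1/(-52339) + 99 = -1/52339 + 99 = 5181560/52339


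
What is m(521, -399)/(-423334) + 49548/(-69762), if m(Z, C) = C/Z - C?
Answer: -911886095786/1282208200889 ≈ -0.71118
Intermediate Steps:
m(Z, C) = -C + C/Z
m(521, -399)/(-423334) + 49548/(-69762) = (-1*(-399) - 399/521)/(-423334) + 49548/(-69762) = (399 - 399*1/521)*(-1/423334) + 49548*(-1/69762) = (399 - 399/521)*(-1/423334) - 8258/11627 = (207480/521)*(-1/423334) - 8258/11627 = -103740/110278507 - 8258/11627 = -911886095786/1282208200889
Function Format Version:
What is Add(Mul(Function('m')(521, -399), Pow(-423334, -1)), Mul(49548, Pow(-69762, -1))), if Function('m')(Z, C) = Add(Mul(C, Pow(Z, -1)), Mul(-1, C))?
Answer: Rational(-911886095786, 1282208200889) ≈ -0.71118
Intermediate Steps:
Function('m')(Z, C) = Add(Mul(-1, C), Mul(C, Pow(Z, -1)))
Add(Mul(Function('m')(521, -399), Pow(-423334, -1)), Mul(49548, Pow(-69762, -1))) = Add(Mul(Add(Mul(-1, -399), Mul(-399, Pow(521, -1))), Pow(-423334, -1)), Mul(49548, Pow(-69762, -1))) = Add(Mul(Add(399, Mul(-399, Rational(1, 521))), Rational(-1, 423334)), Mul(49548, Rational(-1, 69762))) = Add(Mul(Add(399, Rational(-399, 521)), Rational(-1, 423334)), Rational(-8258, 11627)) = Add(Mul(Rational(207480, 521), Rational(-1, 423334)), Rational(-8258, 11627)) = Add(Rational(-103740, 110278507), Rational(-8258, 11627)) = Rational(-911886095786, 1282208200889)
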